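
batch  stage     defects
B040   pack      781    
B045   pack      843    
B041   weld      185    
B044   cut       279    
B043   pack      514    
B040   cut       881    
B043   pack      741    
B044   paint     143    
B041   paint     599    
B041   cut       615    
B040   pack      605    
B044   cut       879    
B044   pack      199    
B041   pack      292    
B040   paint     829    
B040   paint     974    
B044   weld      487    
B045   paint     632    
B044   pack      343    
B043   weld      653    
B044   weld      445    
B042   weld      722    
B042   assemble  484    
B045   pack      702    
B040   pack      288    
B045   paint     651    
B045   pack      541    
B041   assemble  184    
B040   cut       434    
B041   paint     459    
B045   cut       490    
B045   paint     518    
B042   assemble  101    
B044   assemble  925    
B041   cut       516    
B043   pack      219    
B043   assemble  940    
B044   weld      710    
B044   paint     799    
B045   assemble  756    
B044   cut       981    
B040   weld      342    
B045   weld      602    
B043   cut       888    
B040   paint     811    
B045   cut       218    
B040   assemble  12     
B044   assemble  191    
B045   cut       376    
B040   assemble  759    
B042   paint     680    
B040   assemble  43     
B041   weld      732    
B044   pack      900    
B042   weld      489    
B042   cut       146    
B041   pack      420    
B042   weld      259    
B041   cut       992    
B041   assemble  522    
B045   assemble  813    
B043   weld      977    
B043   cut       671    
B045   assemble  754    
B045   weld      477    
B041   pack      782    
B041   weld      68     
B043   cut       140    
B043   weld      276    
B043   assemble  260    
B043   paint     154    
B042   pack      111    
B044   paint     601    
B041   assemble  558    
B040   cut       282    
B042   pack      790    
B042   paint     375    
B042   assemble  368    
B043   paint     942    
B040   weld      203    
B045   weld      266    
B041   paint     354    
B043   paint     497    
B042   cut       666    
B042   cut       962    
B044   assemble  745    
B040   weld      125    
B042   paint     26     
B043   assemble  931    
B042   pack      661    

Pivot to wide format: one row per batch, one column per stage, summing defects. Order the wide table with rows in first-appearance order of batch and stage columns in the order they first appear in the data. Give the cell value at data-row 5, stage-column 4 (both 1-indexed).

With rows in first-appearance order of batch, row 5 is batch=B043. stage columns in first-appearance order: pack, weld, cut, paint, assemble; column 4 is paint.
Long rows with batch=B043, stage=paint: 154 + 942 + 497 = 1593.

1593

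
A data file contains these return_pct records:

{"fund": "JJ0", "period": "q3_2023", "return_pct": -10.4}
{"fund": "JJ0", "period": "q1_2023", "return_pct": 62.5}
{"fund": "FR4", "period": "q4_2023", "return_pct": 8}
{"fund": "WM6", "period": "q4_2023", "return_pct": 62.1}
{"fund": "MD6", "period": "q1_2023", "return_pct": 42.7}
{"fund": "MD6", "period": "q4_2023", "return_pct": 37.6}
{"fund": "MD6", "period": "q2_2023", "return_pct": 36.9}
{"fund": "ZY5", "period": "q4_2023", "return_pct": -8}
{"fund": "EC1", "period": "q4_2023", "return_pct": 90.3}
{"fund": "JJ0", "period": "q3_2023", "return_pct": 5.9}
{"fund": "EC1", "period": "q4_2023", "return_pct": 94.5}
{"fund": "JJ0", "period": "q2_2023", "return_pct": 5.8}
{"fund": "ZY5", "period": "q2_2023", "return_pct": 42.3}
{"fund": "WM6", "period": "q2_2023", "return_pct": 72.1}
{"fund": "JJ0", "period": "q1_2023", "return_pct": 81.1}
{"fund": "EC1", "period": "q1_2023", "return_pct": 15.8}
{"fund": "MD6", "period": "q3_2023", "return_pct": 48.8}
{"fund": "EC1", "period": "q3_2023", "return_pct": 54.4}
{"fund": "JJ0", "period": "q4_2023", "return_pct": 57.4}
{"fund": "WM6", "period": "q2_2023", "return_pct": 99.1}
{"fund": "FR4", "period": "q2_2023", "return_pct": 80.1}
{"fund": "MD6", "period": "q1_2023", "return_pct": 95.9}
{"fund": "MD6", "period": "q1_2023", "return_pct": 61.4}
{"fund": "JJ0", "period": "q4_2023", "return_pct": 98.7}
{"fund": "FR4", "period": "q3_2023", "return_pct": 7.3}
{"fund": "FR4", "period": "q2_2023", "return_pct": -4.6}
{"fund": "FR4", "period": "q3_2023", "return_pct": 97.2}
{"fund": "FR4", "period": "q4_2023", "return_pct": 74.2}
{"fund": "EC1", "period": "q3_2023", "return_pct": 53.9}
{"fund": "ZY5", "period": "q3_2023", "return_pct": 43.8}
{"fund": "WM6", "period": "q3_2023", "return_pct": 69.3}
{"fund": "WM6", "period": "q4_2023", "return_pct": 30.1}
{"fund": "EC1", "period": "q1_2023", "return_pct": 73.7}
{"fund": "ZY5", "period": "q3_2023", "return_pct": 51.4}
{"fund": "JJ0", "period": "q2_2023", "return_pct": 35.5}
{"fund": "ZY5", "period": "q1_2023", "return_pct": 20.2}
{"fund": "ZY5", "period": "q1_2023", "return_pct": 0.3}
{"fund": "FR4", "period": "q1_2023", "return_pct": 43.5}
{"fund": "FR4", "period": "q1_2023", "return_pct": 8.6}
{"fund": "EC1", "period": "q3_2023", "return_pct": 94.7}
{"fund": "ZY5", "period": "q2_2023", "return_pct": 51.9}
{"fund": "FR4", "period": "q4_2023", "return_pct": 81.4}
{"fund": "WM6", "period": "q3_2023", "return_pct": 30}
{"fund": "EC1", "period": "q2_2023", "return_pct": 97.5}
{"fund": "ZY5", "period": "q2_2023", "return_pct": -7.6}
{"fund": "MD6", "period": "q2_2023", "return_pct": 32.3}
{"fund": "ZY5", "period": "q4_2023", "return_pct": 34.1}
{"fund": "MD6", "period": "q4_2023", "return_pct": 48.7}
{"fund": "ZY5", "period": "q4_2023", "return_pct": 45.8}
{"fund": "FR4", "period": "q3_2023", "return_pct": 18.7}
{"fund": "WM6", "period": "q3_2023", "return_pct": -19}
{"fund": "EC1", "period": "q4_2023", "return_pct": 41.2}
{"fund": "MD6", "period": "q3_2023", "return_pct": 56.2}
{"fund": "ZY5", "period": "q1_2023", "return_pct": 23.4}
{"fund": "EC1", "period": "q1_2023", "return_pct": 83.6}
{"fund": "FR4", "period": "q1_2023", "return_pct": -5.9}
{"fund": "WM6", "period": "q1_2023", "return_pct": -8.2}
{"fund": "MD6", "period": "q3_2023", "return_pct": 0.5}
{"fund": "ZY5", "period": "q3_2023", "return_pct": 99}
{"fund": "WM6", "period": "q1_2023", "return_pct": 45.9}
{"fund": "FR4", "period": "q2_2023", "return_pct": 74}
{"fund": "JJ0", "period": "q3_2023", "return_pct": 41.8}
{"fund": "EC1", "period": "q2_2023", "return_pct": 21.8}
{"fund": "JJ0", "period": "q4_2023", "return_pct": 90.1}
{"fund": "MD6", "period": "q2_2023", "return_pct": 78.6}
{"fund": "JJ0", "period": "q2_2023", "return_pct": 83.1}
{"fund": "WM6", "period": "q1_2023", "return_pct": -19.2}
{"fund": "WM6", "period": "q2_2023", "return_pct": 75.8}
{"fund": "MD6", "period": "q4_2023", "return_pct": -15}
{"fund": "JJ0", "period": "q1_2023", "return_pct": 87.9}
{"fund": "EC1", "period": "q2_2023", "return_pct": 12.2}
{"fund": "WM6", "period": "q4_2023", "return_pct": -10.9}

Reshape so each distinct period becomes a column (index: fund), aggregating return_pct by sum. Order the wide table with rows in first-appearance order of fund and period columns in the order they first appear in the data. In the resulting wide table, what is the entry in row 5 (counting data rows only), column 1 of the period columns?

With rows in first-appearance order of fund, row 5 is fund=ZY5. period columns in first-appearance order: q3_2023, q1_2023, q4_2023, q2_2023; column 1 is q3_2023.
Long rows with fund=ZY5, period=q3_2023: 43.8 + 51.4 + 99 = 194.2.

194.2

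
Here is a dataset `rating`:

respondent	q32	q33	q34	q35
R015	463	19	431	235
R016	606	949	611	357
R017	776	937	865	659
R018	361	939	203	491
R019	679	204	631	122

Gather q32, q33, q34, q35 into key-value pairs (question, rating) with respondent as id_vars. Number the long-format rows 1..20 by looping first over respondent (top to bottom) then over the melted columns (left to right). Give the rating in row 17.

679

20 rows total (5 × 4). Row 17: index ⌊(17-1)/4⌋ = 4 into respondent → R019; (17-1) mod 4 = 0 into the melted columns → q32.
So row 17 is (R019, q32, 679); rating = 679.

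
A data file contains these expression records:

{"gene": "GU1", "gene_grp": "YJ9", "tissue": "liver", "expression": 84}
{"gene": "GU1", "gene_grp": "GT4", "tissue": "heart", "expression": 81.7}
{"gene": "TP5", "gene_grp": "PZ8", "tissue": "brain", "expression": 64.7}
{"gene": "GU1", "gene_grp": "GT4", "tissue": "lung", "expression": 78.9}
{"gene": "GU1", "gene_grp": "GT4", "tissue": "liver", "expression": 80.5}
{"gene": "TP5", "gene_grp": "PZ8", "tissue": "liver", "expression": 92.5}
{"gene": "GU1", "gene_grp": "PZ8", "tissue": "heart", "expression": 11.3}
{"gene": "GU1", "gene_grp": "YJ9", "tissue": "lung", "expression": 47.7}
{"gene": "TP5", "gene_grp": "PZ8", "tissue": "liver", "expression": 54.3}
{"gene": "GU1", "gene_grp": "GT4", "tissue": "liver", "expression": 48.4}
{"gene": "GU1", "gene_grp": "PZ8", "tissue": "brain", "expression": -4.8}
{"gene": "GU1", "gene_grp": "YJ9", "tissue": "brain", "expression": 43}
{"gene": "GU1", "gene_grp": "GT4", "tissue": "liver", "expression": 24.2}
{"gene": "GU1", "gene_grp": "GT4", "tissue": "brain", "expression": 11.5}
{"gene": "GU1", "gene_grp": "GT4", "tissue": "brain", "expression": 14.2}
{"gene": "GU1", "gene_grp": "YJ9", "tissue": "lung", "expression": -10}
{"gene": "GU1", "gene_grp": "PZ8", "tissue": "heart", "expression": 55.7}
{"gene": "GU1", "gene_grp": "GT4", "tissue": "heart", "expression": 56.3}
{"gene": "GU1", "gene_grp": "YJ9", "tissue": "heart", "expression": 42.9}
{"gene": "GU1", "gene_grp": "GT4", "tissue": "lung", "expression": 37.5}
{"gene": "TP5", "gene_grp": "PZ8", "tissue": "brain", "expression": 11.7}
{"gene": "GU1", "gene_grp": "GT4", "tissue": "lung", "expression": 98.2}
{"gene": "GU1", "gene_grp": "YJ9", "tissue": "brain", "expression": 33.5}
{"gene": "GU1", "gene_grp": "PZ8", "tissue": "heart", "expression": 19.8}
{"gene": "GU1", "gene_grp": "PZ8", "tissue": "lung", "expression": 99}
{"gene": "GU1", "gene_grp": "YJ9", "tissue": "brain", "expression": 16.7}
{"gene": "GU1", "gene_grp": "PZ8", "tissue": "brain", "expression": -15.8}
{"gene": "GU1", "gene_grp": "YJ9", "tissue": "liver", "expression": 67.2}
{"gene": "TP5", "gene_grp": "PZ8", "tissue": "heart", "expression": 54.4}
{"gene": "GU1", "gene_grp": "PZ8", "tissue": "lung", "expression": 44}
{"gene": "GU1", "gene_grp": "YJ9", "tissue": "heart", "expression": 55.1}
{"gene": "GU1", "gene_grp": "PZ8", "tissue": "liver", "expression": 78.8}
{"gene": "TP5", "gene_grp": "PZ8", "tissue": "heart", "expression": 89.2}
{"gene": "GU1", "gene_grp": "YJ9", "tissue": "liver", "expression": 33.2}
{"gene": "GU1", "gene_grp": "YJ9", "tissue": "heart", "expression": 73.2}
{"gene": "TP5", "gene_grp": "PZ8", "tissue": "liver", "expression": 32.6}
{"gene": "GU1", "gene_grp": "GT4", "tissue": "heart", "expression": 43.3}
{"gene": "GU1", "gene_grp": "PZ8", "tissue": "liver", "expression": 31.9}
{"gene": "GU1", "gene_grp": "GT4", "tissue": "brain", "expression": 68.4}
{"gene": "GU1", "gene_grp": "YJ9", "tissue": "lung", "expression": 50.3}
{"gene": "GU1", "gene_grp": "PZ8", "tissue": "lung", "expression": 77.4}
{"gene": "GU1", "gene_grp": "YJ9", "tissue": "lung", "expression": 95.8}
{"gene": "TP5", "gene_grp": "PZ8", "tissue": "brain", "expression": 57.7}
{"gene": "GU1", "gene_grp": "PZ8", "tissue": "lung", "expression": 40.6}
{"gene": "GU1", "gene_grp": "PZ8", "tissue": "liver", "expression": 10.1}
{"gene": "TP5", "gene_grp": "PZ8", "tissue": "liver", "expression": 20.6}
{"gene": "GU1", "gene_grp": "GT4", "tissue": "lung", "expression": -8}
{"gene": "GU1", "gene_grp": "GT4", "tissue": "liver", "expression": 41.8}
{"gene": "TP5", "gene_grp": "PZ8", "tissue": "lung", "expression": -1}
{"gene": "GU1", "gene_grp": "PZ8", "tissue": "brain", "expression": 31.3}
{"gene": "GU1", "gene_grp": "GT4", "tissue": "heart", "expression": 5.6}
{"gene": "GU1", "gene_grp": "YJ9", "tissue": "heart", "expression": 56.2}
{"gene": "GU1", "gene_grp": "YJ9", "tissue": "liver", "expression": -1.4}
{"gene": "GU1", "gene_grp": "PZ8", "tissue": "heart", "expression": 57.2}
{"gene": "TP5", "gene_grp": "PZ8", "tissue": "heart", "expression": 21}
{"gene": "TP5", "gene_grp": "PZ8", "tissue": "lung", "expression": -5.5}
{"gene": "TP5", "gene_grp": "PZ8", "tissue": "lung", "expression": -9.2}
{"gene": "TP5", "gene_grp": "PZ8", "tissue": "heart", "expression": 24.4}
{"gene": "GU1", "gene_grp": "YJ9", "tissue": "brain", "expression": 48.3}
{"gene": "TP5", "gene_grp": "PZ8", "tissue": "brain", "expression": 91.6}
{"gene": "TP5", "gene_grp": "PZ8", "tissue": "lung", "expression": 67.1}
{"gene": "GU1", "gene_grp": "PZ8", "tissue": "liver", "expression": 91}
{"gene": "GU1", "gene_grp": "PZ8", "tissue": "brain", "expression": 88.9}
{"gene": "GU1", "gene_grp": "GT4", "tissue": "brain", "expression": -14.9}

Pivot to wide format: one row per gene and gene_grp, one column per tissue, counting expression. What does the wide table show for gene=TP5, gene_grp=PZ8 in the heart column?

Rows with gene=TP5, gene_grp=PZ8 and tissue=heart: expression values are 54.4, 89.2, 21, 24.4.
4 rows match — count = 4.

4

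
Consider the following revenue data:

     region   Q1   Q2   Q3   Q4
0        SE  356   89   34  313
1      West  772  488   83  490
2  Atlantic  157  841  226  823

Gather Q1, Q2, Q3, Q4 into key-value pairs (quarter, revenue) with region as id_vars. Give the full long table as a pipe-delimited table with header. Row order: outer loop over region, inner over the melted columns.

Each (region, column) pair becomes one row: 3 × 4 = 12 rows.
For example, (SE, Q1) → revenue=356.

| region | quarter | revenue |
| SE | Q1 | 356 |
| SE | Q2 | 89 |
| SE | Q3 | 34 |
| SE | Q4 | 313 |
| West | Q1 | 772 |
| West | Q2 | 488 |
| West | Q3 | 83 |
| West | Q4 | 490 |
| Atlantic | Q1 | 157 |
| Atlantic | Q2 | 841 |
| Atlantic | Q3 | 226 |
| Atlantic | Q4 | 823 |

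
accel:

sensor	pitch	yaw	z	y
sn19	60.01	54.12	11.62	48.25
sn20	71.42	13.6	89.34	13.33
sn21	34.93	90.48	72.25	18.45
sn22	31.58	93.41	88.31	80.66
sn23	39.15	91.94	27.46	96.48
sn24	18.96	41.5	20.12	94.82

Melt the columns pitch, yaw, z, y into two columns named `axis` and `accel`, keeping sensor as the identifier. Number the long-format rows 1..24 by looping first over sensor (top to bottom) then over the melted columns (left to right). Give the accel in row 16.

24 rows total (6 × 4). Row 16: index ⌊(16-1)/4⌋ = 3 into sensor → sn22; (16-1) mod 4 = 3 into the melted columns → y.
So row 16 is (sn22, y, 80.66); accel = 80.66.

80.66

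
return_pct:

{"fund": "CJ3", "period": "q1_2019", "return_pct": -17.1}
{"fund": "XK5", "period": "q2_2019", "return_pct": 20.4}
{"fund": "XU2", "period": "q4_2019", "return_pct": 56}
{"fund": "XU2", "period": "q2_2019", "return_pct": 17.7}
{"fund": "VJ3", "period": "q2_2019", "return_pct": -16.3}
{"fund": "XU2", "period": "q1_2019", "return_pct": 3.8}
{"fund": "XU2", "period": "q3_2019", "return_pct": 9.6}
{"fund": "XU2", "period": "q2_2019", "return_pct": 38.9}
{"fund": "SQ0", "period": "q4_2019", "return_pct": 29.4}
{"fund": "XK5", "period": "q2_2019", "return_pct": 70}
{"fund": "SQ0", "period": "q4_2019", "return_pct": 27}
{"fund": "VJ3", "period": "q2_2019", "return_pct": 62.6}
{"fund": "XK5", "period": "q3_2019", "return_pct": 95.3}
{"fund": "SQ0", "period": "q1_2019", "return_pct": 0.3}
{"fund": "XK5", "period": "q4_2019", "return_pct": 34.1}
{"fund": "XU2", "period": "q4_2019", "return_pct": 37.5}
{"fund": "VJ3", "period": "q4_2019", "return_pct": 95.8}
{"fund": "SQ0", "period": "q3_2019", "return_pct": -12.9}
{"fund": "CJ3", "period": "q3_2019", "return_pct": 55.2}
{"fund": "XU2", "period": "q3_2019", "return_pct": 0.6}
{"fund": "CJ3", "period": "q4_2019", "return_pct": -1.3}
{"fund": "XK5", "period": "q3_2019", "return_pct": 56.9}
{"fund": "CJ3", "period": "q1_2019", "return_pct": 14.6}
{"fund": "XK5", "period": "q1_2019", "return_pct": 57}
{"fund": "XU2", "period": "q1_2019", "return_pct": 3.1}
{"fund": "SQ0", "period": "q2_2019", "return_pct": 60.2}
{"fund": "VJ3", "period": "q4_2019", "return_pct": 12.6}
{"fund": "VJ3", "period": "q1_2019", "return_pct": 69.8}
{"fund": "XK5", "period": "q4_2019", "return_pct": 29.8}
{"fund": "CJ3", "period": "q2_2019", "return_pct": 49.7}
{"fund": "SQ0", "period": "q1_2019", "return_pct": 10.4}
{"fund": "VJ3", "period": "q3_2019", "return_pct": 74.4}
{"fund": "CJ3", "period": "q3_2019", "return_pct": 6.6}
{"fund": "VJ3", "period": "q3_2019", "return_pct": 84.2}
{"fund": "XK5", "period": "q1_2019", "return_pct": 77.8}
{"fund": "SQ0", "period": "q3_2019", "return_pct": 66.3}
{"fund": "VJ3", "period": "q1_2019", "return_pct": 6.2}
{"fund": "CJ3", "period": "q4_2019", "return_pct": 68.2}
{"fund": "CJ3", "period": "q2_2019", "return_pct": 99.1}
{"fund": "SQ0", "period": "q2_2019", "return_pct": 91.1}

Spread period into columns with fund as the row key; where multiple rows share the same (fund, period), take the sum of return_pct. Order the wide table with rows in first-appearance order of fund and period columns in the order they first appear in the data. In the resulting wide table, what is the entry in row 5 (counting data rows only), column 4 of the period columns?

53.4

With rows in first-appearance order of fund, row 5 is fund=SQ0. period columns in first-appearance order: q1_2019, q2_2019, q4_2019, q3_2019; column 4 is q3_2019.
Long rows with fund=SQ0, period=q3_2019: -12.9 + 66.3 = 53.4.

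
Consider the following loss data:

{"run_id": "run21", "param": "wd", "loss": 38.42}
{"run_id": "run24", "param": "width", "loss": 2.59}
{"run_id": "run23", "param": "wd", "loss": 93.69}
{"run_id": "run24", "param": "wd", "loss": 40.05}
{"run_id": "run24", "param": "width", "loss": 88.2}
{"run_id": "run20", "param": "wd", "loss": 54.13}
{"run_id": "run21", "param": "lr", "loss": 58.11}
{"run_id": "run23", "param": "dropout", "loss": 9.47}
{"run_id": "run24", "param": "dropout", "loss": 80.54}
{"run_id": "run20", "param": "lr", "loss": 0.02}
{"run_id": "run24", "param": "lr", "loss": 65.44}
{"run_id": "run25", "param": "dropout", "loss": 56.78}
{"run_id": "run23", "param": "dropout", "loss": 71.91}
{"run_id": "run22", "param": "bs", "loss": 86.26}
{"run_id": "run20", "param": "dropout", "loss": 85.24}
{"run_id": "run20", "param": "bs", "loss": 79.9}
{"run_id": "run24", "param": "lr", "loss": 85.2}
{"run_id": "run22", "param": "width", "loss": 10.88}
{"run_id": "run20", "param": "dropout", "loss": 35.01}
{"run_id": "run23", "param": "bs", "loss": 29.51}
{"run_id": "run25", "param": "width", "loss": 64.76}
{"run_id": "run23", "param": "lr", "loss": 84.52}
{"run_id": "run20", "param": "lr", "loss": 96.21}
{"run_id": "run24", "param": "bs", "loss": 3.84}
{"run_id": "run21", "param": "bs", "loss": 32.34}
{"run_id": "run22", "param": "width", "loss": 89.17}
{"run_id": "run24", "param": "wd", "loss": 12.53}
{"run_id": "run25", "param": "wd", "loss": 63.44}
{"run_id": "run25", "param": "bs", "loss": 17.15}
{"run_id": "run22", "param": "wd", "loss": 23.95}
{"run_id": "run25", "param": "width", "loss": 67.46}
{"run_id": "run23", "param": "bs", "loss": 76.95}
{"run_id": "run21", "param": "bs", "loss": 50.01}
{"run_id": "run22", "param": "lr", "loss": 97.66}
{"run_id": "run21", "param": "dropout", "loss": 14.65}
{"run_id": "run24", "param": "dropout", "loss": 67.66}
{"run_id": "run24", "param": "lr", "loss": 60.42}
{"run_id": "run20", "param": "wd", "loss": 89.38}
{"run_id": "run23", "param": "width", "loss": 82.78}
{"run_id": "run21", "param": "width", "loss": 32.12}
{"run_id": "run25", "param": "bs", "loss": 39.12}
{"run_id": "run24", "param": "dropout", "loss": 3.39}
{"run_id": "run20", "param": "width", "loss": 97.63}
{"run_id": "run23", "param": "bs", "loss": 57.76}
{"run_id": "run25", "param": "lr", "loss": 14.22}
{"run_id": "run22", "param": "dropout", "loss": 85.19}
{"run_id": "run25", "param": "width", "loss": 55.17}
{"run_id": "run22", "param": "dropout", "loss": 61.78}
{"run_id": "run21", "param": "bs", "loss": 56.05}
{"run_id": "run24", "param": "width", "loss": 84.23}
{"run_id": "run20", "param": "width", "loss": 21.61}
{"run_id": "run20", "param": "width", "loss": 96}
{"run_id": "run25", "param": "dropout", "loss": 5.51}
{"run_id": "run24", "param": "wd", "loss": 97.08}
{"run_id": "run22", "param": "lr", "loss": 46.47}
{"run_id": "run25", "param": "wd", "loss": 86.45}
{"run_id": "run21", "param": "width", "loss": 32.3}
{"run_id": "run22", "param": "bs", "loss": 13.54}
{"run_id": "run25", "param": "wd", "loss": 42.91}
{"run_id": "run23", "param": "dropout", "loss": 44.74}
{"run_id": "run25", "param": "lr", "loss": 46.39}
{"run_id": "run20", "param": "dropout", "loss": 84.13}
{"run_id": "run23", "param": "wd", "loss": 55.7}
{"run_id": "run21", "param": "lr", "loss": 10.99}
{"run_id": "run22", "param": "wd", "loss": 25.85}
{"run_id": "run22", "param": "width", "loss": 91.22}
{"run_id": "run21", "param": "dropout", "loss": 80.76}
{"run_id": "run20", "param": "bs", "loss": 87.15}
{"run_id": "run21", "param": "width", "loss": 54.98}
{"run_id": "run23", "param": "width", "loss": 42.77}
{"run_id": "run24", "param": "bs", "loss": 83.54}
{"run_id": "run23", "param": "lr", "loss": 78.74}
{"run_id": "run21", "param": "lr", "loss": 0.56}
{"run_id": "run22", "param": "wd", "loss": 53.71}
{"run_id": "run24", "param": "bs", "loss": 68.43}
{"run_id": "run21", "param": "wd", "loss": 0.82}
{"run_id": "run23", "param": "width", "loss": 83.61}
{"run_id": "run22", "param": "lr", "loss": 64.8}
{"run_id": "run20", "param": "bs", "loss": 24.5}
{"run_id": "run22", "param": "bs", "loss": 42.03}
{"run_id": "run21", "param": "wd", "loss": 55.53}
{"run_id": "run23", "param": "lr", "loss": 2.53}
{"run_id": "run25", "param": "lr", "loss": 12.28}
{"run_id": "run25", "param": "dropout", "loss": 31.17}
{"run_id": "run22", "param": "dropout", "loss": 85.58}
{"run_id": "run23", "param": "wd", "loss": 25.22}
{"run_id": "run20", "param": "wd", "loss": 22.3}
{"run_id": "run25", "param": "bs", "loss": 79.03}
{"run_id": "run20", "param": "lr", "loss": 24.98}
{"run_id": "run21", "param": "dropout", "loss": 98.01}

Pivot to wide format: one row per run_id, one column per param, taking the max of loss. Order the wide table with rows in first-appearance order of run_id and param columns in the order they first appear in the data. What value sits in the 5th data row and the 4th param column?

With rows in first-appearance order of run_id, row 5 is run_id=run25. param columns in first-appearance order: wd, width, lr, dropout, bs; column 4 is dropout.
Long rows with run_id=run25, param=dropout: max(56.78, 5.51, 31.17) = 56.78.

56.78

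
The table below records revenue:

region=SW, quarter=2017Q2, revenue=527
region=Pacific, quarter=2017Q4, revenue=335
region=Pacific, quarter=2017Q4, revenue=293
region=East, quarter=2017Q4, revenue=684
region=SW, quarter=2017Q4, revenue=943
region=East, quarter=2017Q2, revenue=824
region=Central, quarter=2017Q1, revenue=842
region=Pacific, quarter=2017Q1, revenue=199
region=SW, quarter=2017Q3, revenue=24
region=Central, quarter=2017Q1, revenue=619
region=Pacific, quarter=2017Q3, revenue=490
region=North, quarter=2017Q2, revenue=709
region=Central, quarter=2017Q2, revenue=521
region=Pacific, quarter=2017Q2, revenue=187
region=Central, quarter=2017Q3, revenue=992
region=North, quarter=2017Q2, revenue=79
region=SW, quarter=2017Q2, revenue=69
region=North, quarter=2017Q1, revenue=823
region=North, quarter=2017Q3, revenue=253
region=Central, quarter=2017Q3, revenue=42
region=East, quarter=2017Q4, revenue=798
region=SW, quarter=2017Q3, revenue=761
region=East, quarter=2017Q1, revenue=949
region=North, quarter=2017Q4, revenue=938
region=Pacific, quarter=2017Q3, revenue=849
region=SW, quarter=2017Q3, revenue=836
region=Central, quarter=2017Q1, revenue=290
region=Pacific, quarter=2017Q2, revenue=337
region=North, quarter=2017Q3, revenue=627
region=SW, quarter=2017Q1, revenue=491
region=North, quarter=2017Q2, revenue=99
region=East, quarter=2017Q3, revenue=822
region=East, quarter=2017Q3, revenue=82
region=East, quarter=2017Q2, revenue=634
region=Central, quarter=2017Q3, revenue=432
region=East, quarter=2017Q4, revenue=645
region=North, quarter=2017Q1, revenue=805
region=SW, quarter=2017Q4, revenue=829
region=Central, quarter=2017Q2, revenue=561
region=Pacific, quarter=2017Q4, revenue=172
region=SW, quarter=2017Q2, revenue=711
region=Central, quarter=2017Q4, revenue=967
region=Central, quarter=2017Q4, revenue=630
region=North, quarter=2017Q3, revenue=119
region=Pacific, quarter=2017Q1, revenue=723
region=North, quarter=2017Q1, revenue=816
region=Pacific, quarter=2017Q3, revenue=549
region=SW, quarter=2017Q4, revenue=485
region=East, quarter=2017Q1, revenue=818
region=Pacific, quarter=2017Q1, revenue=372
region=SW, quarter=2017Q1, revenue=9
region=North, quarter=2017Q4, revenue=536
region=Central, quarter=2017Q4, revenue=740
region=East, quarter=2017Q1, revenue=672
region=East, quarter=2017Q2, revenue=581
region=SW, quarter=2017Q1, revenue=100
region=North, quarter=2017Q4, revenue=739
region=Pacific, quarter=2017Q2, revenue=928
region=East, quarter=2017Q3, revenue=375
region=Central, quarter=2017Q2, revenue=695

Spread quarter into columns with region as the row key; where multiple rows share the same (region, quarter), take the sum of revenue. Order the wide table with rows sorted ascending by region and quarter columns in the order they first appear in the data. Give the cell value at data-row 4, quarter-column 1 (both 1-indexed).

With rows sorted ascending by region, row 4 is region=Pacific. quarter columns in first-appearance order: 2017Q2, 2017Q4, 2017Q1, 2017Q3; column 1 is 2017Q2.
Long rows with region=Pacific, quarter=2017Q2: 187 + 337 + 928 = 1452.

1452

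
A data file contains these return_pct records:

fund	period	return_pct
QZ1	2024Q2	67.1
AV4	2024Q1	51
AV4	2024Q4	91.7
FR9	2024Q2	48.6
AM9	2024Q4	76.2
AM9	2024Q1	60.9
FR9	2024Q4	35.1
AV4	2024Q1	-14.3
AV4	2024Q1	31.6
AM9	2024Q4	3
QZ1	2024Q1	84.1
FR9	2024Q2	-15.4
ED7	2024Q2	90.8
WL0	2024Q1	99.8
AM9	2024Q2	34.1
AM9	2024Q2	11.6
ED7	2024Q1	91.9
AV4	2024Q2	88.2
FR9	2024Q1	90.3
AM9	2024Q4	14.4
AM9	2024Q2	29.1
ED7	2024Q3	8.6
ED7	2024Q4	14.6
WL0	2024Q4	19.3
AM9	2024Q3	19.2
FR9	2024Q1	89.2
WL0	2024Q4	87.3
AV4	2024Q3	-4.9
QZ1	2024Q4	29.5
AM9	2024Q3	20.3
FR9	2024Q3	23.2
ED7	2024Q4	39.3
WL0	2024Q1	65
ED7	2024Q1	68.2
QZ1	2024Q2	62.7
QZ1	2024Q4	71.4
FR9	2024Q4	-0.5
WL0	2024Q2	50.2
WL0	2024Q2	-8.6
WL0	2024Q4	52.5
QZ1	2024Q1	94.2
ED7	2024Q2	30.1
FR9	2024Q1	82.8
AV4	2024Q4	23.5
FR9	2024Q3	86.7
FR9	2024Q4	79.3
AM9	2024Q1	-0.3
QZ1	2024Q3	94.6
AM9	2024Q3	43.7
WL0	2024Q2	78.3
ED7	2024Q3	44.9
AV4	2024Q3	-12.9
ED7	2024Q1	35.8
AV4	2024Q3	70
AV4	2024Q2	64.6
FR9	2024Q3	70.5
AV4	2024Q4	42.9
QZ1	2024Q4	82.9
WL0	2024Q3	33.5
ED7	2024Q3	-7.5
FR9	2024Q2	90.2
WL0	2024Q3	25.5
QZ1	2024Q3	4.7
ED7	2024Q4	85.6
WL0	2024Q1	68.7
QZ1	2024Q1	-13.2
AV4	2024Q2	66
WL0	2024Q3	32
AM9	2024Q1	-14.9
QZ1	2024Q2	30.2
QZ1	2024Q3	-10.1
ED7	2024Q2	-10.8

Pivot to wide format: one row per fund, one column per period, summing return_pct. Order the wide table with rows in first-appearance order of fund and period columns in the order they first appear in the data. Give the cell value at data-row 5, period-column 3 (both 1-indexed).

139.5

With rows in first-appearance order of fund, row 5 is fund=ED7. period columns in first-appearance order: 2024Q2, 2024Q1, 2024Q4, 2024Q3; column 3 is 2024Q4.
Long rows with fund=ED7, period=2024Q4: 14.6 + 39.3 + 85.6 = 139.5.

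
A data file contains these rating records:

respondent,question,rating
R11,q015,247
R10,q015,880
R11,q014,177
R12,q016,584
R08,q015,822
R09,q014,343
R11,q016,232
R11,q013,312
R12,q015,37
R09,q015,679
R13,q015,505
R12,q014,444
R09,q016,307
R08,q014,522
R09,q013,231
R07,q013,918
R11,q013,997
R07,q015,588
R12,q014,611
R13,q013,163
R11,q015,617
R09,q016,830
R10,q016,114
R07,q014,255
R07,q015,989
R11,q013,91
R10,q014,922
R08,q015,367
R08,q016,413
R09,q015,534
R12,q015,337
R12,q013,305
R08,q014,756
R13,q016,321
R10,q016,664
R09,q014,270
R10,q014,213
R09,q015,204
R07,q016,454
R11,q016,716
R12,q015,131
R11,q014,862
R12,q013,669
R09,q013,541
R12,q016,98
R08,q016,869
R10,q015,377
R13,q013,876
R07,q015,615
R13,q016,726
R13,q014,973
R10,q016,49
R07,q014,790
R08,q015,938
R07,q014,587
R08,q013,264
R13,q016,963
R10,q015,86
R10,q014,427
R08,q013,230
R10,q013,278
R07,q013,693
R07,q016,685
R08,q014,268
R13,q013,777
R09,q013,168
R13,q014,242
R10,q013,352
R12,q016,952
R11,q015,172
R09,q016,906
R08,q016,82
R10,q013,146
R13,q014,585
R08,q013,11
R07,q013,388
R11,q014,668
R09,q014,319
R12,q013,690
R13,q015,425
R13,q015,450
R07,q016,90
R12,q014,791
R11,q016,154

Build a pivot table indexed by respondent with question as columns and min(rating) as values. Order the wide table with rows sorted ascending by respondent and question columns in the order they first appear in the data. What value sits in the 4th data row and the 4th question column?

With rows sorted ascending by respondent, row 4 is respondent=R10. question columns in first-appearance order: q015, q014, q016, q013; column 4 is q013.
Long rows with respondent=R10, question=q013: min(278, 352, 146) = 146.

146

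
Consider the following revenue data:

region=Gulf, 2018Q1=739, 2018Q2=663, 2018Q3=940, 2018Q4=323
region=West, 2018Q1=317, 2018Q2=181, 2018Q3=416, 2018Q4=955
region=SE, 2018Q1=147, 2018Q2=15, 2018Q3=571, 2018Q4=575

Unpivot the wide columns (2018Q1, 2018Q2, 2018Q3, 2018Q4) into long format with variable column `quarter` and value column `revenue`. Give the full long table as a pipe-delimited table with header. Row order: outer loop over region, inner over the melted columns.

| region | quarter | revenue |
| Gulf | 2018Q1 | 739 |
| Gulf | 2018Q2 | 663 |
| Gulf | 2018Q3 | 940 |
| Gulf | 2018Q4 | 323 |
| West | 2018Q1 | 317 |
| West | 2018Q2 | 181 |
| West | 2018Q3 | 416 |
| West | 2018Q4 | 955 |
| SE | 2018Q1 | 147 |
| SE | 2018Q2 | 15 |
| SE | 2018Q3 | 571 |
| SE | 2018Q4 | 575 |

Each (region, column) pair becomes one row: 3 × 4 = 12 rows.
For example, (Gulf, 2018Q1) → revenue=739.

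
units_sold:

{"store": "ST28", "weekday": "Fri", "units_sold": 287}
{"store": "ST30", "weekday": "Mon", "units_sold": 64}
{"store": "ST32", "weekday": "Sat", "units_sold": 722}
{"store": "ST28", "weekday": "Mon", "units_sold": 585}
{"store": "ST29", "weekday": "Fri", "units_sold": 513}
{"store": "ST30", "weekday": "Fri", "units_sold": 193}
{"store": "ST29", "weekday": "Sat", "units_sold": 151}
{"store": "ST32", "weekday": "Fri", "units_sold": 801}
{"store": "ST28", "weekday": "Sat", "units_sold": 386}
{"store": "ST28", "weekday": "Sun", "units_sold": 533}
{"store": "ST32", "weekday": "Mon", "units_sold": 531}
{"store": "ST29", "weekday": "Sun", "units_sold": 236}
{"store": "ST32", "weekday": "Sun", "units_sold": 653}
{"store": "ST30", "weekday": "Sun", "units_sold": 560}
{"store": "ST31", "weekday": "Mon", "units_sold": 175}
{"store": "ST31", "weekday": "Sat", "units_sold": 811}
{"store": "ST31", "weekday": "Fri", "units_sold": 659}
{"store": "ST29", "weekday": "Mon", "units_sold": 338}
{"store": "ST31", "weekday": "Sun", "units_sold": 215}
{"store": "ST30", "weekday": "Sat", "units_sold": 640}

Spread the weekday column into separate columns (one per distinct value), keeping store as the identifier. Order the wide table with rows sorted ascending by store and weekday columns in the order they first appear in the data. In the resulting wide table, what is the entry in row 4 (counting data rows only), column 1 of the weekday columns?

With rows sorted ascending by store, row 4 is store=ST31. weekday columns in first-appearance order: Fri, Mon, Sat, Sun; column 1 is Fri.
Long rows with store=ST31, weekday=Fri: units_sold = 659.

659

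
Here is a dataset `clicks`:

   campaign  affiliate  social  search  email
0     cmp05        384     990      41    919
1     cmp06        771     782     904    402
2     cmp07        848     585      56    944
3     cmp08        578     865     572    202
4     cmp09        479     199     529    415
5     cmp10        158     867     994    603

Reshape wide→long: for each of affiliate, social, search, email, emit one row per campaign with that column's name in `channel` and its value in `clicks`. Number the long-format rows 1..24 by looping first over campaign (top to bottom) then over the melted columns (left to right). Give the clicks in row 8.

402

24 rows total (6 × 4). Row 8: index ⌊(8-1)/4⌋ = 1 into campaign → cmp06; (8-1) mod 4 = 3 into the melted columns → email.
So row 8 is (cmp06, email, 402); clicks = 402.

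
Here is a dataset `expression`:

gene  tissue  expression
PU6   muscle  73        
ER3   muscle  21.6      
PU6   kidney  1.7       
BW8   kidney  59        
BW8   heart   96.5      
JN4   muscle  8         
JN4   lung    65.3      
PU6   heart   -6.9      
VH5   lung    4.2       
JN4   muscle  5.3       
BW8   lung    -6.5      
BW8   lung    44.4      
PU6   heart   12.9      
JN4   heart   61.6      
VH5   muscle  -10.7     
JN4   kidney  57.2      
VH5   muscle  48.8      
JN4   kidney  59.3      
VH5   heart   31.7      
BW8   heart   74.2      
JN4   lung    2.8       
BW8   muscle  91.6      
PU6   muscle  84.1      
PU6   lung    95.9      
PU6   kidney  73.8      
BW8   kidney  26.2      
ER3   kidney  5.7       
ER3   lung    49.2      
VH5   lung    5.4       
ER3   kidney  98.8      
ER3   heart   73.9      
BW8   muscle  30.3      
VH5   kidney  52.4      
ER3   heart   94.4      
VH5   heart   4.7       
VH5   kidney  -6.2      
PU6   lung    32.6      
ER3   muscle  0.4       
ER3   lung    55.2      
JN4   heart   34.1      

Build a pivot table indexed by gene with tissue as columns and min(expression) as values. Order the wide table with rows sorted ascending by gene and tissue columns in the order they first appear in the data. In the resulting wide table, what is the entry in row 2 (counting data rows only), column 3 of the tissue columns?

73.9

With rows sorted ascending by gene, row 2 is gene=ER3. tissue columns in first-appearance order: muscle, kidney, heart, lung; column 3 is heart.
Long rows with gene=ER3, tissue=heart: min(73.9, 94.4) = 73.9.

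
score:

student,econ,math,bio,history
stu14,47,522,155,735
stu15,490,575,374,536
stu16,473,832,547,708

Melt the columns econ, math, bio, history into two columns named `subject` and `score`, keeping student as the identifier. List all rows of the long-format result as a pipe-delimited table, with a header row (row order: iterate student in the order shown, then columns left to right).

Each (student, column) pair becomes one row: 3 × 4 = 12 rows.
For example, (stu14, econ) → score=47.

| student | subject | score |
| stu14 | econ | 47 |
| stu14 | math | 522 |
| stu14 | bio | 155 |
| stu14 | history | 735 |
| stu15 | econ | 490 |
| stu15 | math | 575 |
| stu15 | bio | 374 |
| stu15 | history | 536 |
| stu16 | econ | 473 |
| stu16 | math | 832 |
| stu16 | bio | 547 |
| stu16 | history | 708 |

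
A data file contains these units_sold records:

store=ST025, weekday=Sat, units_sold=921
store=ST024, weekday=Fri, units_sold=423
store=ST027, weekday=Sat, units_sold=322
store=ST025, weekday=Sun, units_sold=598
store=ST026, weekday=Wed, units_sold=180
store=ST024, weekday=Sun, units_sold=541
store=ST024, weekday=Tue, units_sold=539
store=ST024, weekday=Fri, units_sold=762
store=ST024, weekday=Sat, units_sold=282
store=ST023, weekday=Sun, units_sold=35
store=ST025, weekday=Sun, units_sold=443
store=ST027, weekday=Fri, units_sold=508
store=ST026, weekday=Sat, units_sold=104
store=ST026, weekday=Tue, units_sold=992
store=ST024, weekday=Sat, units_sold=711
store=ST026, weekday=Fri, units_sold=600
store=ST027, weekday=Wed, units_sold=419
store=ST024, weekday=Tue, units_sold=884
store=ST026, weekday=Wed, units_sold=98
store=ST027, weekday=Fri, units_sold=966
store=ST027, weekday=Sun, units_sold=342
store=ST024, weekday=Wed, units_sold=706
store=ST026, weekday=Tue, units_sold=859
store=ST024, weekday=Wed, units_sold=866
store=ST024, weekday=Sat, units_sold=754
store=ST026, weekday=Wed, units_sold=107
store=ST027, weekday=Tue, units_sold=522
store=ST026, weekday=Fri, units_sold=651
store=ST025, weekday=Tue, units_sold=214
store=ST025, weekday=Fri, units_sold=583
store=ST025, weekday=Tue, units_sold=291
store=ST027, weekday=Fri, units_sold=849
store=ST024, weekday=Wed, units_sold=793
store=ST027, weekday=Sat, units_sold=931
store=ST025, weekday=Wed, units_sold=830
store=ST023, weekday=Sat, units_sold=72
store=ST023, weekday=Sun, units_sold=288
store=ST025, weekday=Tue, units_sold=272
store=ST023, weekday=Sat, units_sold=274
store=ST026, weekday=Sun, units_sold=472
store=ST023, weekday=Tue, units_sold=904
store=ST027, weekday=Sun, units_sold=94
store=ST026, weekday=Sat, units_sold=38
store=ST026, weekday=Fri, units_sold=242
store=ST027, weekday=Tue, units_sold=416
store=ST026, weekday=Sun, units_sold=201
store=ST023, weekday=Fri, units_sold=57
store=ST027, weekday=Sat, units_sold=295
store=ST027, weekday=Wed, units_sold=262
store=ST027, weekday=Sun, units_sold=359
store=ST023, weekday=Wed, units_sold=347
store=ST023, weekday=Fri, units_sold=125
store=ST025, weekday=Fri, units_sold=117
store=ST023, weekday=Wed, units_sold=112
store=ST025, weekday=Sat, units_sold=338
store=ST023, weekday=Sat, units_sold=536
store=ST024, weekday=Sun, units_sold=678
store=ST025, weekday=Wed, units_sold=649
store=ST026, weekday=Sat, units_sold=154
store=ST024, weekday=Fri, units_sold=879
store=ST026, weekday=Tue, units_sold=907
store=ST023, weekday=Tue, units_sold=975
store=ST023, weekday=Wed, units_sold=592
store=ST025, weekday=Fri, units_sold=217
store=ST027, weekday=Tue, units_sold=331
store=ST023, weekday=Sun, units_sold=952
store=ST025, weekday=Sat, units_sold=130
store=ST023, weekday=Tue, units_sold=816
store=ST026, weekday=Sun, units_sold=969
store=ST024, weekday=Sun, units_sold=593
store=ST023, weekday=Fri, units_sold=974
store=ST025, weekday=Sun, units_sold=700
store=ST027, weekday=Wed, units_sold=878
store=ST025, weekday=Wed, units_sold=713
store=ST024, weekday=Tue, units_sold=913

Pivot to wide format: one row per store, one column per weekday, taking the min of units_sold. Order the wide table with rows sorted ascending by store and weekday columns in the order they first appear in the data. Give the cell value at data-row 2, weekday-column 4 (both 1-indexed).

With rows sorted ascending by store, row 2 is store=ST024. weekday columns in first-appearance order: Sat, Fri, Sun, Wed, Tue; column 4 is Wed.
Long rows with store=ST024, weekday=Wed: min(706, 866, 793) = 706.

706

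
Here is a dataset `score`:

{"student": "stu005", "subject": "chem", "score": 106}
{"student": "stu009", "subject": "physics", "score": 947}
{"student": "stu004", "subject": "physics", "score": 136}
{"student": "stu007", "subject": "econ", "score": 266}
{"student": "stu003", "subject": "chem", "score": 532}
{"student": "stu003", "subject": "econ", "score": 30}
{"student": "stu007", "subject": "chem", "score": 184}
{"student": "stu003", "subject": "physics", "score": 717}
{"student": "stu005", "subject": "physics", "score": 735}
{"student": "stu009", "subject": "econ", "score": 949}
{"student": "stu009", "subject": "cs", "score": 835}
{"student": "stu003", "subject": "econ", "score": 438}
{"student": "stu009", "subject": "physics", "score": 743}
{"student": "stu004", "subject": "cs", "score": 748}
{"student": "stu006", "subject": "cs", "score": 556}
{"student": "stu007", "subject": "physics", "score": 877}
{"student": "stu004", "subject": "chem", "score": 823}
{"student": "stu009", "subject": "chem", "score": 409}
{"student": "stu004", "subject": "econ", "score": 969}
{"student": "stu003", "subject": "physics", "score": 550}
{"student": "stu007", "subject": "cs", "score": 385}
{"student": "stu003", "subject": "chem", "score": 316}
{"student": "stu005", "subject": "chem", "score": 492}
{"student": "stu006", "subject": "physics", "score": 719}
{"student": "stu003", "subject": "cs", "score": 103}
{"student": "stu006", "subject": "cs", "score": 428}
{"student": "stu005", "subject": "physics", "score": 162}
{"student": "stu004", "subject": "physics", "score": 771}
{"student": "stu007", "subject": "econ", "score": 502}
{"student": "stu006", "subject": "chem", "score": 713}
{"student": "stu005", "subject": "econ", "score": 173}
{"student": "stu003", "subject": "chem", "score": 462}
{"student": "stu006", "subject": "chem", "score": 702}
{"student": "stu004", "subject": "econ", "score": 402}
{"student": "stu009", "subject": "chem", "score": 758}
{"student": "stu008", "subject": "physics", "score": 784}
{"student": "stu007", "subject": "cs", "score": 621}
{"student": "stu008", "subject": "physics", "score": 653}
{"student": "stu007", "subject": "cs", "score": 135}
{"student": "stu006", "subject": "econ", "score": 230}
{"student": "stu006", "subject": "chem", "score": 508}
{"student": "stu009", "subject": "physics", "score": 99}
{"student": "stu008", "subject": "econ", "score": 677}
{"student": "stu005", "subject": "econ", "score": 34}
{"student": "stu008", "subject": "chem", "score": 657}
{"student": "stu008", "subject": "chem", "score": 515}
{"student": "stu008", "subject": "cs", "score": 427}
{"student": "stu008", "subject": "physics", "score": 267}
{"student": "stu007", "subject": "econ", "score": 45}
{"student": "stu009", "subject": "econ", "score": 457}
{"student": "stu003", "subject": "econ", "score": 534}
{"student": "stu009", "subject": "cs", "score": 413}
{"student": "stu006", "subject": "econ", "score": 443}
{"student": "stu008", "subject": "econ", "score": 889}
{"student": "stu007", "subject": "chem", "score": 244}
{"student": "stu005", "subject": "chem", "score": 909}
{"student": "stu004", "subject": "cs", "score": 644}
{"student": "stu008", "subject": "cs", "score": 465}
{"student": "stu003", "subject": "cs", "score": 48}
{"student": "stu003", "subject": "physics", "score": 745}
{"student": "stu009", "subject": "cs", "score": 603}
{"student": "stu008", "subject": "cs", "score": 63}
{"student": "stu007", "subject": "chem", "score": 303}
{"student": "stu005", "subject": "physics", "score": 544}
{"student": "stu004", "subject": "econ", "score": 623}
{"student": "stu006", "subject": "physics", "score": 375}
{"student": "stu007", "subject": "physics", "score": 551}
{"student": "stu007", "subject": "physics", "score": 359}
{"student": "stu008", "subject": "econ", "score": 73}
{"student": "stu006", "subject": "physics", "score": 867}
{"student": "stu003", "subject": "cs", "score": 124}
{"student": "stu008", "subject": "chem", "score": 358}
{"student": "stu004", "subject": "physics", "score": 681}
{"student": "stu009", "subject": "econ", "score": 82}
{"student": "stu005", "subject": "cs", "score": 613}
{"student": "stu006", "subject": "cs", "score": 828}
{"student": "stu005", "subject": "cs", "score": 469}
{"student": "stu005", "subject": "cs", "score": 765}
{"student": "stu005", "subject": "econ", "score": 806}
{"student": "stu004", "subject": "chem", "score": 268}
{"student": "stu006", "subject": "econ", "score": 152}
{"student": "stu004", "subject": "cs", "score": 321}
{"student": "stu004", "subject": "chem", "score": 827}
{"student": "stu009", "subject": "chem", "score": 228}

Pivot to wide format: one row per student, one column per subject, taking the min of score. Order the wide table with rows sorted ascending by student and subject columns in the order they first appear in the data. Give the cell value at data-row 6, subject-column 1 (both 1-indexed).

With rows sorted ascending by student, row 6 is student=stu008. subject columns in first-appearance order: chem, physics, econ, cs; column 1 is chem.
Long rows with student=stu008, subject=chem: min(657, 515, 358) = 358.

358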